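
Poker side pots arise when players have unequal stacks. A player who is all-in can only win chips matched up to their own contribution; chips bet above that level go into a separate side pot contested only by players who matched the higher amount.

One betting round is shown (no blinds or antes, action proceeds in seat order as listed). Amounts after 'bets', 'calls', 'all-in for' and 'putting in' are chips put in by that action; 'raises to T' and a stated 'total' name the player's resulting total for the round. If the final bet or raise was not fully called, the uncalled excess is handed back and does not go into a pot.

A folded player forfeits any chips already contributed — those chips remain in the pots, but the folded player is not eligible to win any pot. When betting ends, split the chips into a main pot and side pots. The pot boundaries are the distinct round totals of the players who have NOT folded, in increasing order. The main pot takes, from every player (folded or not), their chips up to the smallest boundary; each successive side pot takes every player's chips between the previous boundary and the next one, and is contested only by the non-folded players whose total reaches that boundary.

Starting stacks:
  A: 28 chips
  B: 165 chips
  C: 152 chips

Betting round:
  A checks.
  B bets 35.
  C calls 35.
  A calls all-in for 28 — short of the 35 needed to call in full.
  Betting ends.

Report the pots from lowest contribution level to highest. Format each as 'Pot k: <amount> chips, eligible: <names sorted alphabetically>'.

Pot 1: 84 chips, eligible: A, B, C
Pot 2: 14 chips, eligible: B, C

Derivation:
Contributions: A=28, B=35, C=35
Pot levels (distinct totals of non-folded players): 28, 35
Layer 1-28: 28 each from A, B, C = 28*3 = 84 chips; eligible A, B, C
Layer 29-35: 7 each from B, C = 7*2 = 14 chips; eligible B, C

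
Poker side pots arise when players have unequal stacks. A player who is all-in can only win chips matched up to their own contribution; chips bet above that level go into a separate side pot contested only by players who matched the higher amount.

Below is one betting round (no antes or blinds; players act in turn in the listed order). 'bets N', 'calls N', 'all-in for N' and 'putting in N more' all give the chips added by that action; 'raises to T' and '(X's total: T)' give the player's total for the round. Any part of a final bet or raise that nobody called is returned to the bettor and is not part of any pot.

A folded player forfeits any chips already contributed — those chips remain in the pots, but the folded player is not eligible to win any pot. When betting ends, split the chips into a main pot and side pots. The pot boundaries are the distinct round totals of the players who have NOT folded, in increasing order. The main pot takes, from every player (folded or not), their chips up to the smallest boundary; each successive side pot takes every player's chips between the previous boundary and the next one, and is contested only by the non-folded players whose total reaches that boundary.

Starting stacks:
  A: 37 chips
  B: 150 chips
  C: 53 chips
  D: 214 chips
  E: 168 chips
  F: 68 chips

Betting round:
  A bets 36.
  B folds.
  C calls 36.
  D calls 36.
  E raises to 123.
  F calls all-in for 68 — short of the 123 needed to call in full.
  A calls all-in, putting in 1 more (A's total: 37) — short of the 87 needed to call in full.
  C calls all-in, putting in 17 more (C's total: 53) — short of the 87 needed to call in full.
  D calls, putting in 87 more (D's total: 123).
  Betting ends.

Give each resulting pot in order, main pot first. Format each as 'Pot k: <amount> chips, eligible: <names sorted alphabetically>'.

Contributions: A=37, C=53, D=123, E=123, F=68
Folded: B
Pot levels (distinct totals of non-folded players): 37, 53, 68, 123
Layer 1-37: 37 each from A, C, D, E, F = 37*5 = 185 chips; eligible A, C, D, E, F
Layer 38-53: 16 each from C, D, E, F = 16*4 = 64 chips; eligible C, D, E, F
Layer 54-68: 15 each from D, E, F = 15*3 = 45 chips; eligible D, E, F
Layer 69-123: 55 each from D, E = 55*2 = 110 chips; eligible D, E

Pot 1: 185 chips, eligible: A, C, D, E, F
Pot 2: 64 chips, eligible: C, D, E, F
Pot 3: 45 chips, eligible: D, E, F
Pot 4: 110 chips, eligible: D, E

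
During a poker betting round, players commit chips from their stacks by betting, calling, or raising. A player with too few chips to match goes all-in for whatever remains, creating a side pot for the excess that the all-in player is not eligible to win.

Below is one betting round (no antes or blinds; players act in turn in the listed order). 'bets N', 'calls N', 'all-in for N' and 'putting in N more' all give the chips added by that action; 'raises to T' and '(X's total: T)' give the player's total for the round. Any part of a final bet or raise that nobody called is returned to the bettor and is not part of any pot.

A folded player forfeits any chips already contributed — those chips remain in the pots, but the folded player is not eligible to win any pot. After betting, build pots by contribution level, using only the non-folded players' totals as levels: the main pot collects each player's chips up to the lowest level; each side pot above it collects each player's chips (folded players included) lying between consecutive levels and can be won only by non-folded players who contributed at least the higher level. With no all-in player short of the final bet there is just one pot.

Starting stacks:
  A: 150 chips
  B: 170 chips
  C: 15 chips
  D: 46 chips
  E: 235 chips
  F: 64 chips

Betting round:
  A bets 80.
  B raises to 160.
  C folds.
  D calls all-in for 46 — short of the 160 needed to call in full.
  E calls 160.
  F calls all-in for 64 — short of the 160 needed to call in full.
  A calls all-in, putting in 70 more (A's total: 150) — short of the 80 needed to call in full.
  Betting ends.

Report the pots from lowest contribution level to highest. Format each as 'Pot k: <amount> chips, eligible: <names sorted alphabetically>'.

Pot 1: 230 chips, eligible: A, B, D, E, F
Pot 2: 72 chips, eligible: A, B, E, F
Pot 3: 258 chips, eligible: A, B, E
Pot 4: 20 chips, eligible: B, E

Derivation:
Contributions: A=150, B=160, D=46, E=160, F=64
Folded: C
Pot levels (distinct totals of non-folded players): 46, 64, 150, 160
Layer 1-46: 46 each from A, B, D, E, F = 46*5 = 230 chips; eligible A, B, D, E, F
Layer 47-64: 18 each from A, B, E, F = 18*4 = 72 chips; eligible A, B, E, F
Layer 65-150: 86 each from A, B, E = 86*3 = 258 chips; eligible A, B, E
Layer 151-160: 10 each from B, E = 10*2 = 20 chips; eligible B, E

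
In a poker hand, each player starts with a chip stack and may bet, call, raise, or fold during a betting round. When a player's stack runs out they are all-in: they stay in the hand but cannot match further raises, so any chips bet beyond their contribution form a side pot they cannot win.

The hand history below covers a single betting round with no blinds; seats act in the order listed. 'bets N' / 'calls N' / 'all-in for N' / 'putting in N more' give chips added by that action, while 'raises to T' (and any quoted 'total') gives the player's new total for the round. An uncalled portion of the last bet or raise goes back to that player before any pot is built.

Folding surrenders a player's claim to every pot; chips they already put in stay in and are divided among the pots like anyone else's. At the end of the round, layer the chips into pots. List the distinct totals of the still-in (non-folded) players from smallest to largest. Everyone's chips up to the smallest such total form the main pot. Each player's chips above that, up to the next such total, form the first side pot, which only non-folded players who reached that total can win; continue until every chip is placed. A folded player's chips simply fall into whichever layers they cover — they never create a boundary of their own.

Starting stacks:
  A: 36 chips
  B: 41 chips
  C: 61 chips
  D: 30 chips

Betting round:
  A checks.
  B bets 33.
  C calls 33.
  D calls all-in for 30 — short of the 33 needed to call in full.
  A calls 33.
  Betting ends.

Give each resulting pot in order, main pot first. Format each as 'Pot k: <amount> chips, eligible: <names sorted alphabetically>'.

Pot 1: 120 chips, eligible: A, B, C, D
Pot 2: 9 chips, eligible: A, B, C

Derivation:
Contributions: A=33, B=33, C=33, D=30
Pot levels (distinct totals of non-folded players): 30, 33
Layer 1-30: 30 each from A, B, C, D = 30*4 = 120 chips; eligible A, B, C, D
Layer 31-33: 3 each from A, B, C = 3*3 = 9 chips; eligible A, B, C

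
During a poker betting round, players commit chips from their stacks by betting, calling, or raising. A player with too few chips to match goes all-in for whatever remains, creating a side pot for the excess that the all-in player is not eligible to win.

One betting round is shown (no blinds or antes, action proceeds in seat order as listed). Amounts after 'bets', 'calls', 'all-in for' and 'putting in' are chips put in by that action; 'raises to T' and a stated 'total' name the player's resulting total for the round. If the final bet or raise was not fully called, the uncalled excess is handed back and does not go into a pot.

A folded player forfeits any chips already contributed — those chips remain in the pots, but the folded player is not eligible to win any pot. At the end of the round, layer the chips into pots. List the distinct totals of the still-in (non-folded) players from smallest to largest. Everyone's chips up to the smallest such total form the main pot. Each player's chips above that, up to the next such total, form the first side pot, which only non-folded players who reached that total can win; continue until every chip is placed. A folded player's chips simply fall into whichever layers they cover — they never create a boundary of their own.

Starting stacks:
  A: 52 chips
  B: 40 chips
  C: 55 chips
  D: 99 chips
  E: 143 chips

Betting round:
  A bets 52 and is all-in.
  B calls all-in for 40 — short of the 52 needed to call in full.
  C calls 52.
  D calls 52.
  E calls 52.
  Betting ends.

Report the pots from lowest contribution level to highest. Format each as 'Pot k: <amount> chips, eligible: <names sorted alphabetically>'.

Contributions: A=52, B=40, C=52, D=52, E=52
Pot levels (distinct totals of non-folded players): 40, 52
Layer 1-40: 40 each from A, B, C, D, E = 40*5 = 200 chips; eligible A, B, C, D, E
Layer 41-52: 12 each from A, C, D, E = 12*4 = 48 chips; eligible A, C, D, E

Pot 1: 200 chips, eligible: A, B, C, D, E
Pot 2: 48 chips, eligible: A, C, D, E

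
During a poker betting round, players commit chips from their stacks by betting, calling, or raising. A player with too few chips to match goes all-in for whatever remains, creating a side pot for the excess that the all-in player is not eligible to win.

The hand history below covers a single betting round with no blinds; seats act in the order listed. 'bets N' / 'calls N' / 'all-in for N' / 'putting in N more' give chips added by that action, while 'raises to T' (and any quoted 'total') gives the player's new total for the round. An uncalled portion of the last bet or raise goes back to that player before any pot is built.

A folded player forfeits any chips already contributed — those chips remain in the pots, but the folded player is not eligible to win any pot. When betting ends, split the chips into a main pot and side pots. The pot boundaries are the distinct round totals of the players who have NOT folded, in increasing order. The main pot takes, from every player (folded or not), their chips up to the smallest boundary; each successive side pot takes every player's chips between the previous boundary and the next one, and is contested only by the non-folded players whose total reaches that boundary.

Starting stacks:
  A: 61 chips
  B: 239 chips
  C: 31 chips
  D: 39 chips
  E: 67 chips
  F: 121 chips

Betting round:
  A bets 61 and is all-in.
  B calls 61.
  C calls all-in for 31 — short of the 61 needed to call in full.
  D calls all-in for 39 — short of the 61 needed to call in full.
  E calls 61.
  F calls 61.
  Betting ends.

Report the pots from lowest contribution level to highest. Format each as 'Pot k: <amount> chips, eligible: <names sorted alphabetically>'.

Pot 1: 186 chips, eligible: A, B, C, D, E, F
Pot 2: 40 chips, eligible: A, B, D, E, F
Pot 3: 88 chips, eligible: A, B, E, F

Derivation:
Contributions: A=61, B=61, C=31, D=39, E=61, F=61
Pot levels (distinct totals of non-folded players): 31, 39, 61
Layer 1-31: 31 each from A, B, C, D, E, F = 31*6 = 186 chips; eligible A, B, C, D, E, F
Layer 32-39: 8 each from A, B, D, E, F = 8*5 = 40 chips; eligible A, B, D, E, F
Layer 40-61: 22 each from A, B, E, F = 22*4 = 88 chips; eligible A, B, E, F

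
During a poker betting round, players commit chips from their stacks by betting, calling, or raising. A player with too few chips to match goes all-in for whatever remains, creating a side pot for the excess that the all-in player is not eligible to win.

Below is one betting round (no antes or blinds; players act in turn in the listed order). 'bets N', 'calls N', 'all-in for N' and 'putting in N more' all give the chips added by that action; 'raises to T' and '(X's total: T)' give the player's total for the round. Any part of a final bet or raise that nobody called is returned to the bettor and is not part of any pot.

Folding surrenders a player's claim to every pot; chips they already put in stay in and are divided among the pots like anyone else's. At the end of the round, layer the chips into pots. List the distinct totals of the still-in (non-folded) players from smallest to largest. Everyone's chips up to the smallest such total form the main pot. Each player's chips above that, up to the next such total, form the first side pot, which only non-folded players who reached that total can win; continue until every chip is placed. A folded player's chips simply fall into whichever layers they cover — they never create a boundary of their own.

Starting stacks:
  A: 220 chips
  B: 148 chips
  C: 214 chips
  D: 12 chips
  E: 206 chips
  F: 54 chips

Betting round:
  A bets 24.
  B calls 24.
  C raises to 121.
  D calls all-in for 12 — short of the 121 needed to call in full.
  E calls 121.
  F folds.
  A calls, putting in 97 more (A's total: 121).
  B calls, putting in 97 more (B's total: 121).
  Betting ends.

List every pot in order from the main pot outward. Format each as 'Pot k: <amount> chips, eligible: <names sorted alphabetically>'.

Pot 1: 60 chips, eligible: A, B, C, D, E
Pot 2: 436 chips, eligible: A, B, C, E

Derivation:
Contributions: A=121, B=121, C=121, D=12, E=121
Folded: F
Pot levels (distinct totals of non-folded players): 12, 121
Layer 1-12: 12 each from A, B, C, D, E = 12*5 = 60 chips; eligible A, B, C, D, E
Layer 13-121: 109 each from A, B, C, E = 109*4 = 436 chips; eligible A, B, C, E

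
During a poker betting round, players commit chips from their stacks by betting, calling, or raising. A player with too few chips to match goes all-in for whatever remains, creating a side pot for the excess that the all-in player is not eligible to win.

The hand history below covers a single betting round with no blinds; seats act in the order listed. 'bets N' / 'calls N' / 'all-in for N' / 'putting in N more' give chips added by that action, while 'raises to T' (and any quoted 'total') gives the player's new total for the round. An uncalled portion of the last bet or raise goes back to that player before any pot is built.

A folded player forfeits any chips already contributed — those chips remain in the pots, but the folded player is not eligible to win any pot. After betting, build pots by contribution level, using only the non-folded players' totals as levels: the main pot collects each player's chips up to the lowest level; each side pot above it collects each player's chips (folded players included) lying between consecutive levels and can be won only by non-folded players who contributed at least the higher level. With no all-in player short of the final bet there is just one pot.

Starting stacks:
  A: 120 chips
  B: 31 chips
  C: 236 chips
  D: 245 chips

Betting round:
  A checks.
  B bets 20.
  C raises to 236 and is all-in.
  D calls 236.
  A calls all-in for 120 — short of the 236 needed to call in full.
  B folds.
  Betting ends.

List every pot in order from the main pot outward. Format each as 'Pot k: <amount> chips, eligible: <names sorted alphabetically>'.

Pot 1: 380 chips, eligible: A, C, D
Pot 2: 232 chips, eligible: C, D

Derivation:
Contributions: A=120, B=20, C=236, D=236
Folded: B
Pot levels (distinct totals of non-folded players): 120, 236
Layer 1-120: A 120 + B 20 + C 120 + D 120 = 380 chips; eligible A, C, D
Layer 121-236: 116 each from C, D = 116*2 = 232 chips; eligible C, D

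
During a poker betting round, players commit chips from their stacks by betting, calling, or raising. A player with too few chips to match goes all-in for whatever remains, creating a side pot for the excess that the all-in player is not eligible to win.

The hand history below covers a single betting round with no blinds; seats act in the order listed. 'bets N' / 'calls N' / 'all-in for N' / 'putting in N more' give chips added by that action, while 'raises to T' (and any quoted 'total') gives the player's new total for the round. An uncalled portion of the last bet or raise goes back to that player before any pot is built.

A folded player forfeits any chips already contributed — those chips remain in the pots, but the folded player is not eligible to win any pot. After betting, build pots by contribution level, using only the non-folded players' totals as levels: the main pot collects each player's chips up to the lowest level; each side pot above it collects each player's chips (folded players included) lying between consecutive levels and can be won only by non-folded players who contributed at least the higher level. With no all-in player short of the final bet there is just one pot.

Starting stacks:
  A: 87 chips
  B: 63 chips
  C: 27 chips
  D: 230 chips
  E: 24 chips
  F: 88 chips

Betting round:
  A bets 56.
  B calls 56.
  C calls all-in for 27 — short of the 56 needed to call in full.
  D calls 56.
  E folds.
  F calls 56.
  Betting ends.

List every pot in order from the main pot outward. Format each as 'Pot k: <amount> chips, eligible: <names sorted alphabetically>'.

Contributions: A=56, B=56, C=27, D=56, F=56
Folded: E
Pot levels (distinct totals of non-folded players): 27, 56
Layer 1-27: 27 each from A, B, C, D, F = 27*5 = 135 chips; eligible A, B, C, D, F
Layer 28-56: 29 each from A, B, D, F = 29*4 = 116 chips; eligible A, B, D, F

Pot 1: 135 chips, eligible: A, B, C, D, F
Pot 2: 116 chips, eligible: A, B, D, F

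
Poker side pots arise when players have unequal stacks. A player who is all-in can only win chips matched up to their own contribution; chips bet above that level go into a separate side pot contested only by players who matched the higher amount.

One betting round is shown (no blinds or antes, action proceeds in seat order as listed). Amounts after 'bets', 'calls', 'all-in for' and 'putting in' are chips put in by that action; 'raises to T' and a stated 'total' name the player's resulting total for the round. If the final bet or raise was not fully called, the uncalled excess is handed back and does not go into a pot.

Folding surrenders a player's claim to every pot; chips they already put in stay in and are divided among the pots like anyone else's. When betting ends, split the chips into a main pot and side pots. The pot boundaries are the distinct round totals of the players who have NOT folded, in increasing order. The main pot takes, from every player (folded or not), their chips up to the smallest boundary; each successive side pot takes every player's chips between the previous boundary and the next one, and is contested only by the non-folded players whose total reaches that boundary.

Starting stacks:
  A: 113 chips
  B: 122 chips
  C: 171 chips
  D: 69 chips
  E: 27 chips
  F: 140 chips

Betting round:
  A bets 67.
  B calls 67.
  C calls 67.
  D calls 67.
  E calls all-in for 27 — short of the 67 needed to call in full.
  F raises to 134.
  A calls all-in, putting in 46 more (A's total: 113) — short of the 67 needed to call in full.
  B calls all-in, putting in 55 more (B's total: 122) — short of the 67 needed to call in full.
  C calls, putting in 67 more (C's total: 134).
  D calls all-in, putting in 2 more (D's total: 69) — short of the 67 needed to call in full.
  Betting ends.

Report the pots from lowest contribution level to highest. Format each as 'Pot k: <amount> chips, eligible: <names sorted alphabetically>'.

Pot 1: 162 chips, eligible: A, B, C, D, E, F
Pot 2: 210 chips, eligible: A, B, C, D, F
Pot 3: 176 chips, eligible: A, B, C, F
Pot 4: 27 chips, eligible: B, C, F
Pot 5: 24 chips, eligible: C, F

Derivation:
Contributions: A=113, B=122, C=134, D=69, E=27, F=134
Pot levels (distinct totals of non-folded players): 27, 69, 113, 122, 134
Layer 1-27: 27 each from A, B, C, D, E, F = 27*6 = 162 chips; eligible A, B, C, D, E, F
Layer 28-69: 42 each from A, B, C, D, F = 42*5 = 210 chips; eligible A, B, C, D, F
Layer 70-113: 44 each from A, B, C, F = 44*4 = 176 chips; eligible A, B, C, F
Layer 114-122: 9 each from B, C, F = 9*3 = 27 chips; eligible B, C, F
Layer 123-134: 12 each from C, F = 12*2 = 24 chips; eligible C, F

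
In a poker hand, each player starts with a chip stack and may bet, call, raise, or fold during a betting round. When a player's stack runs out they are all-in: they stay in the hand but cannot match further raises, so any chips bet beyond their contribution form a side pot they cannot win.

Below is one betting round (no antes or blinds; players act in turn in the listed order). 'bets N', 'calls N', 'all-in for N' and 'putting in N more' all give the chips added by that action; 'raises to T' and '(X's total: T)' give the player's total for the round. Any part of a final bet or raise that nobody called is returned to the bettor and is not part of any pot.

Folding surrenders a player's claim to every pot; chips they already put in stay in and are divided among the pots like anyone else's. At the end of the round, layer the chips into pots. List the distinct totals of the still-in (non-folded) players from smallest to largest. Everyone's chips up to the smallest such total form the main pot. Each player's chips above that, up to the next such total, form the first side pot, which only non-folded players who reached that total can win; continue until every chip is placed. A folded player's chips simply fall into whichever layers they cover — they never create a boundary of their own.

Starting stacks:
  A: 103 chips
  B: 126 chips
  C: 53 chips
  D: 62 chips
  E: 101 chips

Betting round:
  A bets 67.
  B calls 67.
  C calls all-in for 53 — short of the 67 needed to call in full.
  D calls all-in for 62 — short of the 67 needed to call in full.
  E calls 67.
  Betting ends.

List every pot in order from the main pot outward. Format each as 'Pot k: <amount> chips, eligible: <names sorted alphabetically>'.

Contributions: A=67, B=67, C=53, D=62, E=67
Pot levels (distinct totals of non-folded players): 53, 62, 67
Layer 1-53: 53 each from A, B, C, D, E = 53*5 = 265 chips; eligible A, B, C, D, E
Layer 54-62: 9 each from A, B, D, E = 9*4 = 36 chips; eligible A, B, D, E
Layer 63-67: 5 each from A, B, E = 5*3 = 15 chips; eligible A, B, E

Pot 1: 265 chips, eligible: A, B, C, D, E
Pot 2: 36 chips, eligible: A, B, D, E
Pot 3: 15 chips, eligible: A, B, E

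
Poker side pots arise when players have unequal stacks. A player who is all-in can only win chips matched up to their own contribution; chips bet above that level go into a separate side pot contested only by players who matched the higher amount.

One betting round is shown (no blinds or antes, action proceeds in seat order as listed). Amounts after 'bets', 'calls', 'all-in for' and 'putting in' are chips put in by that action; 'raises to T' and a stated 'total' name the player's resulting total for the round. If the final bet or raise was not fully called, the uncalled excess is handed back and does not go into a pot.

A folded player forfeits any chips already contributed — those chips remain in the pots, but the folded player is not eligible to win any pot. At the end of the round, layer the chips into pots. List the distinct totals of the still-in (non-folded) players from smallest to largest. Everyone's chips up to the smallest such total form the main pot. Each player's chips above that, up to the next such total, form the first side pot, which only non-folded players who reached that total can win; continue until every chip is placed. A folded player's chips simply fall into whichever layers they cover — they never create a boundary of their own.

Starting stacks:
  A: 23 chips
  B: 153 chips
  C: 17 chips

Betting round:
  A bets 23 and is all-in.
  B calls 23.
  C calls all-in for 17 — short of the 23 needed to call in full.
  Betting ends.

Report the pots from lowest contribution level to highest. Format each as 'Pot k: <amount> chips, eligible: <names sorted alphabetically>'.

Pot 1: 51 chips, eligible: A, B, C
Pot 2: 12 chips, eligible: A, B

Derivation:
Contributions: A=23, B=23, C=17
Pot levels (distinct totals of non-folded players): 17, 23
Layer 1-17: 17 each from A, B, C = 17*3 = 51 chips; eligible A, B, C
Layer 18-23: 6 each from A, B = 6*2 = 12 chips; eligible A, B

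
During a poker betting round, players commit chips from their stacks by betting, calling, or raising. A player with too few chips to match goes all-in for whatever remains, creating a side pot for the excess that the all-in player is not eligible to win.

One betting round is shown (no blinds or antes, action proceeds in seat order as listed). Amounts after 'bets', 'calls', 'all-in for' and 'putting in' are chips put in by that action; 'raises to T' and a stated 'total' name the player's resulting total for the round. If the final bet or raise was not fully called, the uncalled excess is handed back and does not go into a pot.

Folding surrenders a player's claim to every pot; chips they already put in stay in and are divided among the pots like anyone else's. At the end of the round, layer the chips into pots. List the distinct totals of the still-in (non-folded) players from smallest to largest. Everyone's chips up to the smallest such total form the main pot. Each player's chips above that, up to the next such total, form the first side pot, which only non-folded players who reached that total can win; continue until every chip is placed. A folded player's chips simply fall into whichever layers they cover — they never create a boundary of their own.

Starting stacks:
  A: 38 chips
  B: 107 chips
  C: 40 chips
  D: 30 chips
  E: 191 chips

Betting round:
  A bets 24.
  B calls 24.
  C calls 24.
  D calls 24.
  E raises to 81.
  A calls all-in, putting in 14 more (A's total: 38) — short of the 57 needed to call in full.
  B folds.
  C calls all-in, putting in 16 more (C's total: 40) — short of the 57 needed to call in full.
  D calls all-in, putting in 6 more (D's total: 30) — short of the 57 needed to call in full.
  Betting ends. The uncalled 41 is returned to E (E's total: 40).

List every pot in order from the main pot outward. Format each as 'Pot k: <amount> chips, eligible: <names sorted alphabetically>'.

Pot 1: 144 chips, eligible: A, C, D, E
Pot 2: 24 chips, eligible: A, C, E
Pot 3: 4 chips, eligible: C, E

Derivation:
Contributions (after 41 returned to E): A=38, B=24, C=40, D=30, E=40
Folded: B
Pot levels (distinct totals of non-folded players): 30, 38, 40
Layer 1-30: A 30 + B 24 + C 30 + D 30 + E 30 = 144 chips; eligible A, C, D, E
Layer 31-38: 8 each from A, C, E = 8*3 = 24 chips; eligible A, C, E
Layer 39-40: 2 each from C, E = 2*2 = 4 chips; eligible C, E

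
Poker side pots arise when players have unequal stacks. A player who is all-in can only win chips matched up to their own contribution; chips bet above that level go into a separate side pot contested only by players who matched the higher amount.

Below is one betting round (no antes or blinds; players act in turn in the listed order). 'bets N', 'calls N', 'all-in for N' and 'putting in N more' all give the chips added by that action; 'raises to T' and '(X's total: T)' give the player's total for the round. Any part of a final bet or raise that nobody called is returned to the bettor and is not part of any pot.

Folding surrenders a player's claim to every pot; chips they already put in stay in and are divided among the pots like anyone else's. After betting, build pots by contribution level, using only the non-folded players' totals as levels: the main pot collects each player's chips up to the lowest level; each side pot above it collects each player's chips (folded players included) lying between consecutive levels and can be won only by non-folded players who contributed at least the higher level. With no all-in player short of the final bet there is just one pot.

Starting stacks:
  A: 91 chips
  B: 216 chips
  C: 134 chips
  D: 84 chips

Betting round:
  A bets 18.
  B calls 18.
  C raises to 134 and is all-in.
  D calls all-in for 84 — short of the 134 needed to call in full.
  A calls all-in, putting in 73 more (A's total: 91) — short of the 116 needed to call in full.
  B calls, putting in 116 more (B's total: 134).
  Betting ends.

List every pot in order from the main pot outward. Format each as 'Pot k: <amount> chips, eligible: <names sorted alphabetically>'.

Pot 1: 336 chips, eligible: A, B, C, D
Pot 2: 21 chips, eligible: A, B, C
Pot 3: 86 chips, eligible: B, C

Derivation:
Contributions: A=91, B=134, C=134, D=84
Pot levels (distinct totals of non-folded players): 84, 91, 134
Layer 1-84: 84 each from A, B, C, D = 84*4 = 336 chips; eligible A, B, C, D
Layer 85-91: 7 each from A, B, C = 7*3 = 21 chips; eligible A, B, C
Layer 92-134: 43 each from B, C = 43*2 = 86 chips; eligible B, C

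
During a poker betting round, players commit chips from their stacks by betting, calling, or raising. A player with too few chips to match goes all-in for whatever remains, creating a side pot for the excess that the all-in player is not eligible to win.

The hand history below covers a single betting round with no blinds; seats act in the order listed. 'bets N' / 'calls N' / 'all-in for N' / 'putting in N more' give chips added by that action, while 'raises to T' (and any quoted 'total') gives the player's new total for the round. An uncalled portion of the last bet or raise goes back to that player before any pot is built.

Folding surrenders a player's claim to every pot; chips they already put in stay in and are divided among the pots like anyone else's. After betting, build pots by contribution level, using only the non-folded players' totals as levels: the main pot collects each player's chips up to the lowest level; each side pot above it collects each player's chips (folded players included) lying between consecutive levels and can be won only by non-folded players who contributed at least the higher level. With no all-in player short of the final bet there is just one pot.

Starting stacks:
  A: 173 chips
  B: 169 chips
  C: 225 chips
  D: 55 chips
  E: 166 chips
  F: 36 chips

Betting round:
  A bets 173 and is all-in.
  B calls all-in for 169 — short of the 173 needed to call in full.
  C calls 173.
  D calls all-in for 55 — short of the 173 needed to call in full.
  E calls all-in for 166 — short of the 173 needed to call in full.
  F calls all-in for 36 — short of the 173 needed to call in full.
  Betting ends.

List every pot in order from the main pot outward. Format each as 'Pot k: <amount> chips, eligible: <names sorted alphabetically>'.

Contributions: A=173, B=169, C=173, D=55, E=166, F=36
Pot levels (distinct totals of non-folded players): 36, 55, 166, 169, 173
Layer 1-36: 36 each from A, B, C, D, E, F = 36*6 = 216 chips; eligible A, B, C, D, E, F
Layer 37-55: 19 each from A, B, C, D, E = 19*5 = 95 chips; eligible A, B, C, D, E
Layer 56-166: 111 each from A, B, C, E = 111*4 = 444 chips; eligible A, B, C, E
Layer 167-169: 3 each from A, B, C = 3*3 = 9 chips; eligible A, B, C
Layer 170-173: 4 each from A, C = 4*2 = 8 chips; eligible A, C

Pot 1: 216 chips, eligible: A, B, C, D, E, F
Pot 2: 95 chips, eligible: A, B, C, D, E
Pot 3: 444 chips, eligible: A, B, C, E
Pot 4: 9 chips, eligible: A, B, C
Pot 5: 8 chips, eligible: A, C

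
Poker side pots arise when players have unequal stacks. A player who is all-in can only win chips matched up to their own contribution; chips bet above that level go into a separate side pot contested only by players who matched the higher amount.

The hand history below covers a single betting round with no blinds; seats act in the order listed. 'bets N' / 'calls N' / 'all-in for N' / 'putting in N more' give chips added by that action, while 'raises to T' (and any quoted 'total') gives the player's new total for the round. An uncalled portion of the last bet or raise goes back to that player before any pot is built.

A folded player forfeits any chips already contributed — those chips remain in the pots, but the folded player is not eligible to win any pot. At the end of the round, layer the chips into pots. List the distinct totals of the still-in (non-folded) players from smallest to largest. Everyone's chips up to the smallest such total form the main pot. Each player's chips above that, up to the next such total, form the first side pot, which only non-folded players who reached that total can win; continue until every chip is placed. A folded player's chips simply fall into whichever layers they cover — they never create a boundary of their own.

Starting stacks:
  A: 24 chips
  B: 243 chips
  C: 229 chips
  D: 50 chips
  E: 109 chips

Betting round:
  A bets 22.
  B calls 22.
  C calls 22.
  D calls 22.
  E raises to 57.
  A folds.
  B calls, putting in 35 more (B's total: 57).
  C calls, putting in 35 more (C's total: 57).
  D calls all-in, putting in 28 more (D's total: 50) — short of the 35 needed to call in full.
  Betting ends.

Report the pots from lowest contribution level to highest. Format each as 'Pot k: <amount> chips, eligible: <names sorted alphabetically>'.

Contributions: A=22, B=57, C=57, D=50, E=57
Folded: A
Pot levels (distinct totals of non-folded players): 50, 57
Layer 1-50: A 22 + B 50 + C 50 + D 50 + E 50 = 222 chips; eligible B, C, D, E
Layer 51-57: 7 each from B, C, E = 7*3 = 21 chips; eligible B, C, E

Pot 1: 222 chips, eligible: B, C, D, E
Pot 2: 21 chips, eligible: B, C, E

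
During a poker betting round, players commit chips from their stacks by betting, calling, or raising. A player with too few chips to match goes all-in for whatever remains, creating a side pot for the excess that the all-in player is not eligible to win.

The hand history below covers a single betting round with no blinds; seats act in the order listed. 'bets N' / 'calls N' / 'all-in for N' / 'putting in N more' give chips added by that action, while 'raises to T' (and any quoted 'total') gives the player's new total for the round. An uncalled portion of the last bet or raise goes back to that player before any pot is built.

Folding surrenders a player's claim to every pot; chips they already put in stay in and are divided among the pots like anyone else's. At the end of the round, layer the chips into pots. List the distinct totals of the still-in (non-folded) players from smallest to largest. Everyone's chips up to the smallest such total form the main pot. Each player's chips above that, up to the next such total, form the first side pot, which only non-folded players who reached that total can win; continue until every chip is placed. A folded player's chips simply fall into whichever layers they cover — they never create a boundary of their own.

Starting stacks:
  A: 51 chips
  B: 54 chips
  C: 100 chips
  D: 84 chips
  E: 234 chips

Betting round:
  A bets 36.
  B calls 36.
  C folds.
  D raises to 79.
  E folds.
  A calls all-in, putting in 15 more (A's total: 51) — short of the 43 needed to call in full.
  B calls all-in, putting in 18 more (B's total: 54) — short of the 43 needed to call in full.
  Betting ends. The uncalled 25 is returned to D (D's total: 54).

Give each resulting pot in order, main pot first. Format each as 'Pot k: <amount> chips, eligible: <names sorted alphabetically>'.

Pot 1: 153 chips, eligible: A, B, D
Pot 2: 6 chips, eligible: B, D

Derivation:
Contributions (after 25 returned to D): A=51, B=54, D=54
Folded: C, E
Pot levels (distinct totals of non-folded players): 51, 54
Layer 1-51: 51 each from A, B, D = 51*3 = 153 chips; eligible A, B, D
Layer 52-54: 3 each from B, D = 3*2 = 6 chips; eligible B, D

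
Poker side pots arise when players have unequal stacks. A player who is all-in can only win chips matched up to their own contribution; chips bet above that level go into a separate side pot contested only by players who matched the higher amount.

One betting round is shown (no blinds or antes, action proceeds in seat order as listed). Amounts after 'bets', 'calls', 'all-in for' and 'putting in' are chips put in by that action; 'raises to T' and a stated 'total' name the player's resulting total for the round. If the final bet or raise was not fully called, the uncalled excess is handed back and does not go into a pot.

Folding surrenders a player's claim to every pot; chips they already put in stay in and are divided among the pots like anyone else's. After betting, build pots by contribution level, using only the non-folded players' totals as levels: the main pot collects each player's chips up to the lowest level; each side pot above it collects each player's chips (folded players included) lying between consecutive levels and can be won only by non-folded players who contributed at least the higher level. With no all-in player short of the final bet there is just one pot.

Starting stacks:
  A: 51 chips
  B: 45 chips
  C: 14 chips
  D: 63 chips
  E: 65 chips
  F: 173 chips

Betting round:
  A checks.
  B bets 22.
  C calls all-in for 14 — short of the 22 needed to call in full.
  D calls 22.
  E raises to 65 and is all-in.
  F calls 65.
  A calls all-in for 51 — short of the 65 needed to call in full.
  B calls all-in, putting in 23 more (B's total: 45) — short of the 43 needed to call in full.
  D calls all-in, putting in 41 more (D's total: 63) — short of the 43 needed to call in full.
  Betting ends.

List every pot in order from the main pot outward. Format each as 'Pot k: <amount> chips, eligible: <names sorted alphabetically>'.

Contributions: A=51, B=45, C=14, D=63, E=65, F=65
Pot levels (distinct totals of non-folded players): 14, 45, 51, 63, 65
Layer 1-14: 14 each from A, B, C, D, E, F = 14*6 = 84 chips; eligible A, B, C, D, E, F
Layer 15-45: 31 each from A, B, D, E, F = 31*5 = 155 chips; eligible A, B, D, E, F
Layer 46-51: 6 each from A, D, E, F = 6*4 = 24 chips; eligible A, D, E, F
Layer 52-63: 12 each from D, E, F = 12*3 = 36 chips; eligible D, E, F
Layer 64-65: 2 each from E, F = 2*2 = 4 chips; eligible E, F

Pot 1: 84 chips, eligible: A, B, C, D, E, F
Pot 2: 155 chips, eligible: A, B, D, E, F
Pot 3: 24 chips, eligible: A, D, E, F
Pot 4: 36 chips, eligible: D, E, F
Pot 5: 4 chips, eligible: E, F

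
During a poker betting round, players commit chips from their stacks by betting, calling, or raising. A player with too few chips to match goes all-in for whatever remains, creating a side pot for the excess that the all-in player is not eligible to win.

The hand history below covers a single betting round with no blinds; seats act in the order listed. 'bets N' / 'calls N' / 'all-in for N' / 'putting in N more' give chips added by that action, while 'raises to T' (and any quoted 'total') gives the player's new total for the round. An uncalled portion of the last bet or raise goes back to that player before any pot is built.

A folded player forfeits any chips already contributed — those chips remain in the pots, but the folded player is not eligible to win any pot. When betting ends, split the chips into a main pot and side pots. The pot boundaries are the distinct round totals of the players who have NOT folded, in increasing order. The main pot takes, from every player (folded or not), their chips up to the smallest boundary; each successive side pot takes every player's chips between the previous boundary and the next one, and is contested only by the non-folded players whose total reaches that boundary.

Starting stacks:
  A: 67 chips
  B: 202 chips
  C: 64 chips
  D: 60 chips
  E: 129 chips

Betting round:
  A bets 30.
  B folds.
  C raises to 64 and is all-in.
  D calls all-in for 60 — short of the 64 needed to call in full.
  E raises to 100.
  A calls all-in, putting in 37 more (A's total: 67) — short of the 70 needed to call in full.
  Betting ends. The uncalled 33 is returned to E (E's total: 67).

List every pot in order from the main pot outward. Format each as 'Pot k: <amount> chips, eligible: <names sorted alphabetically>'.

Contributions (after 33 returned to E): A=67, C=64, D=60, E=67
Folded: B
Pot levels (distinct totals of non-folded players): 60, 64, 67
Layer 1-60: 60 each from A, C, D, E = 60*4 = 240 chips; eligible A, C, D, E
Layer 61-64: 4 each from A, C, E = 4*3 = 12 chips; eligible A, C, E
Layer 65-67: 3 each from A, E = 3*2 = 6 chips; eligible A, E

Pot 1: 240 chips, eligible: A, C, D, E
Pot 2: 12 chips, eligible: A, C, E
Pot 3: 6 chips, eligible: A, E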